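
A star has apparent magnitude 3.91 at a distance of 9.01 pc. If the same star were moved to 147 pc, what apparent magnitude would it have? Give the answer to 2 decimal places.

Flux ∝ 1/d², so Δm = 5 log₁₀(d₂/d₁) = 5 log₁₀(147/9.01) = 6.063
m₂ = m₁ + Δm = 3.91 + (6.063) = 9.973

m ≈ 9.97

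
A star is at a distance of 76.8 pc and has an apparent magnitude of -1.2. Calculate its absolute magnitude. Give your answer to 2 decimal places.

5 log₁₀(d/10 pc) = 5 log₁₀(76.80) − 5 = 4.427
M = m − 5 log₁₀(d/10) = -1.2 − 4.427 = -5.627

M ≈ -5.63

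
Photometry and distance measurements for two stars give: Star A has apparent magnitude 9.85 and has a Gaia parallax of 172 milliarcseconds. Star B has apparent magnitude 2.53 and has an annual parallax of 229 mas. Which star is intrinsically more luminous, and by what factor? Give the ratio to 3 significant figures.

Star B is more luminous, by a factor of 478.

Star A: p = 172 mas = 0.172″ → d = 1/p = 5.814 pc
Star A: M = m − 5 log₁₀ d + 5 = 9.85 − 5·0.7645 + 5 = 11.028
Star B: p = 229 mas = 0.229″ → d = 1/p = 4.367 pc
Star B: M = m − 5 log₁₀ d + 5 = 2.53 − 5·0.6402 + 5 = 4.329
ΔM = M_A − M_B = 11.028 − (4.329) = 6.698; smaller M is more luminous → Star B.
L ratio = 10^(0.4 |ΔM|) = 10^2.679 = 478.0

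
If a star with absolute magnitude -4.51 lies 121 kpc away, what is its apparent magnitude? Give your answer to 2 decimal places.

d = 121 kpc = 121000 pc
m = M + 5 log₁₀ d − 5 = -4.51 + 5·5.0828 − 5 = 15.904

m ≈ 15.90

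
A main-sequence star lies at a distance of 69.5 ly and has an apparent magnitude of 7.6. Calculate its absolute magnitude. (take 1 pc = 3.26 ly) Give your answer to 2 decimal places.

M ≈ 5.96

d = 69.5 ly / 3.26 = 21.32 pc
5 log₁₀(d/10 pc) = 5 log₁₀(21.32) − 5 = 1.644
M = m − 5 log₁₀(d/10) = 7.6 − 1.644 = 5.956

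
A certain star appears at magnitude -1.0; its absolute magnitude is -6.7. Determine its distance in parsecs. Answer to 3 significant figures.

Distance modulus: m − M = -1.0 − (-6.7) = 5.700
m − M = 5 log₁₀ d − 5
log₁₀ d = (m − M)/5 + 1 = 2.1400
d = 10^2.1400 = 138.0 pc

d ≈ 138 pc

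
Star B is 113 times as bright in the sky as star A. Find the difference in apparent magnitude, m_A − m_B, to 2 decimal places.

Pogson: Δm = −2.5 log₁₀(ratio) = −2.5 log₁₀(113) = −2.5 × 2.0531 = -5.133
Star B is brighter so has the smaller magnitude: m_A − m_B is positive.

m_A − m_B ≈ 5.13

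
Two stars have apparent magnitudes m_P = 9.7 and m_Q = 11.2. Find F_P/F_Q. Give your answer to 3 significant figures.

Δm = 9.7 − (11.2) = -1.5
Flux ratio = 10^(−0.4 Δm) = 10^(−0.4 × -1.5) = 10^0.600 = 3.981

F_P/F_Q ≈ 3.98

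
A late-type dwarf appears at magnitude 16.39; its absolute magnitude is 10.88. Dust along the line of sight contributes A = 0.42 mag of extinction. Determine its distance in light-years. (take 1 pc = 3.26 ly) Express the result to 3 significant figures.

d ≈ 340 ly

m − M = 5 log₁₀(d/10 pc) + A  ⇒  16.39 − (10.88) − 0.42 = 5 log₁₀(d/10)
5.090 = 5 log₁₀(d/10)
log₁₀ d = (m − M − A)/5 + 1 = 2.0180
d = 10^2.0180 = 104.2 pc
= 339.8 ly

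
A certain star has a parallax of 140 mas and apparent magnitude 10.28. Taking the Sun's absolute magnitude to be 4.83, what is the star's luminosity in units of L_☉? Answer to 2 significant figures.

d = 1/p = 1000/140 mas = 7.143 pc
M = m − 5 log₁₀ d + 5 = 10.28 − 5·0.8539 + 5 = 11.011
M − M_☉ = 11.011 − 4.83 = 6.181
L/L_☉ = 10^(−0.4 × 6.181) = 3.371×10^-3

L/L_☉ ≈ 3.4×10^-3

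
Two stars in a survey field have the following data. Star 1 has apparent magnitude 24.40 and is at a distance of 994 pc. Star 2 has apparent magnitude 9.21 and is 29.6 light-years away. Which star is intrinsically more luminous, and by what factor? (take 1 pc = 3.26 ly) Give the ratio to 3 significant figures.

Star 2 is more luminous, by a factor of 99.4.

Star 1: M = m − 5 log₁₀ d + 5 = 24.40 − 5·2.9974 + 5 = 14.413
Star 2: d = 29.6 ly / 3.26 = 9.080 pc
Star 2: M = m − 5 log₁₀ d + 5 = 9.21 − 5·0.9581 + 5 = 9.420
ΔM = M_1 − M_2 = 14.413 − (9.420) = 4.993; smaller M is more luminous → Star 2.
L ratio = 10^(0.4 |ΔM|) = 10^1.997 = 99.40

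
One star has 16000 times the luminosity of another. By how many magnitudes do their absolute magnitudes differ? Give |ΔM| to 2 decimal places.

|ΔM| ≈ 10.51

Pogson: ΔM = −2.5 log₁₀(ratio) = −2.5 log₁₀(16000) = −2.5 × 4.2041 = -10.510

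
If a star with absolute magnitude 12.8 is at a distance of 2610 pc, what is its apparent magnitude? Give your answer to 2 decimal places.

m ≈ 24.88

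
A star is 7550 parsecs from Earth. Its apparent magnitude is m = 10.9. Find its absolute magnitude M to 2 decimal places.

5 log₁₀(d/10 pc) = 5 log₁₀(7550) − 5 = 14.390
M = m − 5 log₁₀(d/10) = 10.9 − 14.390 = -3.490

M ≈ -3.49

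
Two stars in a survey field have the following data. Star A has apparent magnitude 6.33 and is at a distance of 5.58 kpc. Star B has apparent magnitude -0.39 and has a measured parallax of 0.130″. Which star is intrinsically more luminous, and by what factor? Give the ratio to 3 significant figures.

Star A is more luminous, by a factor of 1080.

Star A: d = 5.58 kpc = 5580 pc
Star A: M = m − 5 log₁₀ d + 5 = 6.33 − 5·3.7466 + 5 = -7.403
Star B: d = 1/p = 1/0.130″ = 7.692 pc
Star B: M = m − 5 log₁₀ d + 5 = -0.39 − 5·0.8861 + 5 = 0.180
ΔM = M_A − M_B = -7.403 − (0.180) = -7.583; smaller M is more luminous → Star A.
L ratio = 10^(0.4 |ΔM|) = 10^3.033 = 1079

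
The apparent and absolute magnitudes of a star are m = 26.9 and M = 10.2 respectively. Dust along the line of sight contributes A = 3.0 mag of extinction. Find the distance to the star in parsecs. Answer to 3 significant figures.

d ≈ 5500 pc

m − M = 5 log₁₀(d/10 pc) + A  ⇒  26.9 − (10.2) − 3.0 = 5 log₁₀(d/10)
13.700 = 5 log₁₀(d/10)
log₁₀ d = (m − M − A)/5 + 1 = 3.7400
d = 10^3.7400 = 5495 pc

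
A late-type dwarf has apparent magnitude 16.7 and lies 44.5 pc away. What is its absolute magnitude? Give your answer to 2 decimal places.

5 log₁₀(d/10 pc) = 5 log₁₀(44.50) − 5 = 3.242
M = m − 5 log₁₀(d/10) = 16.7 − 3.242 = 13.458

M ≈ 13.46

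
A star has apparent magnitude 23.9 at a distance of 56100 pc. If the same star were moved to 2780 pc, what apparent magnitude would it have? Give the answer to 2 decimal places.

Flux ∝ 1/d², so Δm = 5 log₁₀(d₂/d₁) = 5 log₁₀(2780/56100) = -6.525
m₂ = m₁ + Δm = 23.9 + (-6.525) = 17.375

m ≈ 17.38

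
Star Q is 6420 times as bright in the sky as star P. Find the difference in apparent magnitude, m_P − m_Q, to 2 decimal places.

Pogson: Δm = −2.5 log₁₀(ratio) = −2.5 log₁₀(6420) = −2.5 × 3.8075 = -9.519
Star Q is brighter so has the smaller magnitude: m_P − m_Q is positive.

m_P − m_Q ≈ 9.52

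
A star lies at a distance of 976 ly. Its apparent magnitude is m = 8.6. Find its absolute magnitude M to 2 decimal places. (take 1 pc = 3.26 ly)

d = 976 ly / 3.26 = 299.4 pc
5 log₁₀(d/10 pc) = 5 log₁₀(299.4) − 5 = 7.381
M = m − 5 log₁₀(d/10) = 8.6 − 7.381 = 1.219

M ≈ 1.22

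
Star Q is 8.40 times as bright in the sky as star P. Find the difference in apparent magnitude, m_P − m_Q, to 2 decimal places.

m_P − m_Q ≈ 2.31

Pogson: Δm = −2.5 log₁₀(ratio) = −2.5 log₁₀(8.40) = −2.5 × 0.9243 = -2.311
Star Q is brighter so has the smaller magnitude: m_P − m_Q is positive.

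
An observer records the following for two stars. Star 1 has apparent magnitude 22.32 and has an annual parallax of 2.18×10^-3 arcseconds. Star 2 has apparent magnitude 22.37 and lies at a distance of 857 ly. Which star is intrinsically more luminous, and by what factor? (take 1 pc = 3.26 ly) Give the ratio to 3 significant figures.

Star 1 is more luminous, by a factor of 3.19.

Star 1: d = 1/p = 1/2.18×10^-3″ = 458.7 pc
Star 1: M = m − 5 log₁₀ d + 5 = 22.32 − 5·2.6615 + 5 = 14.012
Star 2: d = 857 ly / 3.26 = 262.9 pc
Star 2: M = m − 5 log₁₀ d + 5 = 22.37 − 5·2.4198 + 5 = 15.271
ΔM = M_1 − M_2 = 14.012 − (15.271) = -1.259; smaller M is more luminous → Star 1.
L ratio = 10^(0.4 |ΔM|) = 10^0.504 = 3.188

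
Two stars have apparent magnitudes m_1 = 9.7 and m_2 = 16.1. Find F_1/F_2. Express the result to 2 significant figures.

Δm = 9.7 − (16.1) = -6.4
Flux ratio = 10^(−0.4 Δm) = 10^(−0.4 × -6.4) = 10^2.560 = 363.1

F_1/F_2 ≈ 360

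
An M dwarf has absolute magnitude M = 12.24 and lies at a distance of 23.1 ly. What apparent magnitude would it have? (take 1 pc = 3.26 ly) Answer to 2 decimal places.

m ≈ 11.49

d = 23.1 ly / 3.26 = 7.086 pc
m = M + 5 log₁₀ d − 5 = 12.24 + 5·0.8504 − 5 = 11.492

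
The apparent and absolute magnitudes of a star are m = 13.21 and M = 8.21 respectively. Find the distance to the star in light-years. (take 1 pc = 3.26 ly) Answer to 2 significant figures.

d ≈ 330 ly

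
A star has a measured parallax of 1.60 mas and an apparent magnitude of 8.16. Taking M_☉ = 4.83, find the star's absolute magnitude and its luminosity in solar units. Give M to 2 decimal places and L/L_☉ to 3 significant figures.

d = 1/p = 1000/1.60 mas = 625.0 pc
M = m − 5 log₁₀ d + 5 = 8.16 − 5·2.7959 + 5 = -0.819
M − M_☉ = -0.819 − 4.83 = -5.649
L/L_☉ = 10^(−0.4 × -5.649) = 181.9

M ≈ -0.82; L/L_☉ ≈ 182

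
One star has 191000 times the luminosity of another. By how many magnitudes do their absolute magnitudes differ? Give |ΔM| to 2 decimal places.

|ΔM| ≈ 13.20

Pogson: ΔM = −2.5 log₁₀(ratio) = −2.5 log₁₀(191000) = −2.5 × 5.2810 = -13.203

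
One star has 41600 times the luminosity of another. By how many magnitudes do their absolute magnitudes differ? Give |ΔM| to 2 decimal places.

|ΔM| ≈ 11.55

Pogson: ΔM = −2.5 log₁₀(ratio) = −2.5 log₁₀(41600) = −2.5 × 4.6191 = -11.548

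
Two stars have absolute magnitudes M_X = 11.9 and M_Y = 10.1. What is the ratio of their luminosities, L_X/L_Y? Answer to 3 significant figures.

L_X/L_Y ≈ 0.191

ΔM = M_X − M_Y = 1.8
L_X/L_Y = 10^(−0.4 ΔM) = 10^-0.720 = 0.1905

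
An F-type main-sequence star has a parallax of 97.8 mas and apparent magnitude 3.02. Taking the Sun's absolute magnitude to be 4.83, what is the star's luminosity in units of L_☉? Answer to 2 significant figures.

d = 1/p = 1000/97.8 mas = 10.22 pc
M = m − 5 log₁₀ d + 5 = 3.02 − 5·1.0097 + 5 = 2.972
M − M_☉ = 2.972 − 4.83 = -1.858
L/L_☉ = 10^(−0.4 × -1.858) = 5.538

L/L_☉ ≈ 5.5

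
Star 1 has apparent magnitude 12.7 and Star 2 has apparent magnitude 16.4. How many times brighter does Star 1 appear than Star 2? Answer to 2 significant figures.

Δm = 12.7 − (16.4) = -3.7
Flux ratio = 10^(−0.4 Δm) = 10^(−0.4 × -3.7) = 10^1.480 = 30.20

30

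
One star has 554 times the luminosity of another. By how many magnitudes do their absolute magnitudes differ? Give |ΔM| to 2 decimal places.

|ΔM| ≈ 6.86

Pogson: ΔM = −2.5 log₁₀(ratio) = −2.5 log₁₀(554) = −2.5 × 2.7435 = -6.859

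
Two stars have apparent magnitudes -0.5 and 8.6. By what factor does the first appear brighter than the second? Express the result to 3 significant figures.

Δm = -0.5 − (8.6) = -9.1
Flux ratio = 10^(−0.4 Δm) = 10^(−0.4 × -9.1) = 10^3.640 = 4365

4370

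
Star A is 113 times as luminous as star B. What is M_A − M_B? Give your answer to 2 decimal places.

M_A − M_B ≈ -5.13

Pogson: ΔM = −2.5 log₁₀(ratio) = −2.5 log₁₀(113) = −2.5 × 2.0531 = -5.133
Star A is brighter, so it has the smaller magnitude: the difference is negative.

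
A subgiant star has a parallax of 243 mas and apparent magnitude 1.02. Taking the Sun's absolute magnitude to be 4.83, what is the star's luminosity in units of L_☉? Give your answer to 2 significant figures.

d = 1/p = 1000/243 mas = 4.115 pc
M = m − 5 log₁₀ d + 5 = 1.02 − 5·0.6144 + 5 = 2.948
M − M_☉ = 2.948 − 4.83 = -1.882
L/L_☉ = 10^(−0.4 × -1.882) = 5.660

L/L_☉ ≈ 5.7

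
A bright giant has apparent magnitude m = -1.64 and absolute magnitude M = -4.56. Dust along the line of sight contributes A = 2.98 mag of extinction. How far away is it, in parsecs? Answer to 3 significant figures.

d ≈ 9.73 pc

m − M = 5 log₁₀(d/10 pc) + A  ⇒  -1.64 − (-4.56) − 2.98 = 5 log₁₀(d/10)
-0.060 = 5 log₁₀(d/10)
log₁₀ d = (m − M − A)/5 + 1 = 0.9880
d = 10^0.9880 = 9.727 pc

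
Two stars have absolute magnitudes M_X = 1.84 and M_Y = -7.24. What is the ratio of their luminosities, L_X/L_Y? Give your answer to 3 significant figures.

L_X/L_Y ≈ 2.33×10^-4

ΔM = M_X − M_Y = 9.08
L_X/L_Y = 10^(−0.4 ΔM) = 10^-3.632 = 2.333×10^-4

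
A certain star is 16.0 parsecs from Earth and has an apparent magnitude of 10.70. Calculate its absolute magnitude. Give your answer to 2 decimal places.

M ≈ 9.68

5 log₁₀(d/10 pc) = 5 log₁₀(16.00) − 5 = 1.021
M = m − 5 log₁₀(d/10) = 10.70 − 1.021 = 9.679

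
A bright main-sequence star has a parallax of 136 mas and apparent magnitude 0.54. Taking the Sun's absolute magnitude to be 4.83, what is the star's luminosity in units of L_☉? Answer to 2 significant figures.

d = 1/p = 1000/136 mas = 7.353 pc
M = m − 5 log₁₀ d + 5 = 0.54 − 5·0.8665 + 5 = 1.208
M − M_☉ = 1.208 − 4.83 = -3.622
L/L_☉ = 10^(−0.4 × -3.622) = 28.11

L/L_☉ ≈ 28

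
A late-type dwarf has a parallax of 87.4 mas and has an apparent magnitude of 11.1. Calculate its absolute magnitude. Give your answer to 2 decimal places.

M ≈ 10.81

p = 87.4 mas = 0.0874″ → d = 1/p = 11.44 pc
5 log₁₀(d/10 pc) = 5 log₁₀(11.44) − 5 = 0.292
M = m − 5 log₁₀(d/10) = 11.1 − 0.292 = 10.808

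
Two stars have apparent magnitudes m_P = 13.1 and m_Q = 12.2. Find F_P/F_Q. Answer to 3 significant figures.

F_P/F_Q ≈ 0.437

Magnitude difference = 0.9
Flux ratio = 10^(−0.4 Δm) = 10^(−0.4 × 0.9) = 10^-0.360 = 0.4365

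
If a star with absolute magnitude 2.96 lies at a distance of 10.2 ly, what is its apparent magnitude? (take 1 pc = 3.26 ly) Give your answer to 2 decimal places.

m ≈ 0.44

d = 10.2 ly / 3.26 = 3.129 pc
m = M + 5 log₁₀ d − 5 = 2.96 + 5·0.4954 − 5 = 0.437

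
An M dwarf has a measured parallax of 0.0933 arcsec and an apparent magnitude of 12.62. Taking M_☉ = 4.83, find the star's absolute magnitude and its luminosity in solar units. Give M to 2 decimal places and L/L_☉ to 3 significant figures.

M ≈ 12.47; L/L_☉ ≈ 8.80×10^-4

d = 1/p = 1/0.0933″ = 10.72 pc
M = m − 5 log₁₀ d + 5 = 12.62 − 5·1.0301 + 5 = 12.469
M − M_☉ = 12.469 − 4.83 = 7.639
L/L_☉ = 10^(−0.4 × 7.639) = 8.795×10^-4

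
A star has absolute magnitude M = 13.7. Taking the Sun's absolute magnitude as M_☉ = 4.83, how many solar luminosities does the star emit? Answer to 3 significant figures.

L/L_☉ ≈ 2.83×10^-4

M − M_☉ = 13.7 − 4.83 = 8.870
L/L_☉ = 10^(−0.4 (M − M_☉)) = 10^-3.548 = 2.831×10^-4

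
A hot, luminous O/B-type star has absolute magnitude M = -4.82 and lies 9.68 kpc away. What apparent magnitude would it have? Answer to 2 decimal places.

m ≈ 10.11

d = 9.68 kpc = 9680 pc
m = M + 5 log₁₀ d − 5 = -4.82 + 5·3.9859 − 5 = 10.109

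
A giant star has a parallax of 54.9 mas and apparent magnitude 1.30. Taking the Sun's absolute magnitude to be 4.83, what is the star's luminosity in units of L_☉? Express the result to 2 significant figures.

L/L_☉ ≈ 86

d = 1/p = 1000/54.9 mas = 18.21 pc
M = m − 5 log₁₀ d + 5 = 1.30 − 5·1.2604 + 5 = -0.002
M − M_☉ = -0.002 − 4.83 = -4.832
L/L_☉ = 10^(−0.4 × -4.832) = 85.68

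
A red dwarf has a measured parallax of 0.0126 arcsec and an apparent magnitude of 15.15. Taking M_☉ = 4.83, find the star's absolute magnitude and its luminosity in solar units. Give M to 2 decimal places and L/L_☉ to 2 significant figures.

d = 1/p = 1/0.0126″ = 79.37 pc
M = m − 5 log₁₀ d + 5 = 15.15 − 5·1.8996 + 5 = 10.652
M − M_☉ = 10.652 − 4.83 = 5.822
L/L_☉ = 10^(−0.4 × 5.822) = 4.691×10^-3

M ≈ 10.65; L/L_☉ ≈ 4.7×10^-3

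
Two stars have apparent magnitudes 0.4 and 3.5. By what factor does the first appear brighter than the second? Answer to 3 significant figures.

17.4

Magnitude difference = -3.1
Flux ratio = 10^(−0.4 Δm) = 10^(−0.4 × -3.1) = 10^1.240 = 17.38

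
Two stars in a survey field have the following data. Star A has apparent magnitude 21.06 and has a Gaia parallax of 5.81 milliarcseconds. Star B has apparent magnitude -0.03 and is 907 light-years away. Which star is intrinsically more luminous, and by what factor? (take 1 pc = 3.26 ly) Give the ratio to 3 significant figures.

Star B is more luminous, by a factor of 7.13×10^8.

Star A: p = 5.81 mas = 5.81×10^-3″ → d = 1/p = 172.1 pc
Star A: M = m − 5 log₁₀ d + 5 = 21.06 − 5·2.2358 + 5 = 14.881
Star B: d = 907 ly / 3.26 = 278.2 pc
Star B: M = m − 5 log₁₀ d + 5 = -0.03 − 5·2.4444 + 5 = -7.252
ΔM = M_A − M_B = 14.881 − (-7.252) = 22.133; smaller M is more luminous → Star B.
L ratio = 10^(0.4 |ΔM|) = 10^8.853 = 7.131×10^8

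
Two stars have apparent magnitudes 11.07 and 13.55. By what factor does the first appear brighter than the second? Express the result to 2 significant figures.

9.8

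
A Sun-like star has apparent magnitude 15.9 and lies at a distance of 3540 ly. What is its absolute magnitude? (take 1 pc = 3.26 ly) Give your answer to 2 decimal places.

M ≈ 5.72

d = 3540 ly / 3.26 = 1086 pc
5 log₁₀(d/10 pc) = 5 log₁₀(1086) − 5 = 10.179
M = m − 5 log₁₀(d/10) = 15.9 − 10.179 = 5.721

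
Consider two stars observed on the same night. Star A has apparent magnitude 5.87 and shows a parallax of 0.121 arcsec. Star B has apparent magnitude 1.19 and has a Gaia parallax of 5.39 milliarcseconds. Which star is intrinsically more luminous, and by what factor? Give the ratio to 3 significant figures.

Star B is more luminous, by a factor of 37500.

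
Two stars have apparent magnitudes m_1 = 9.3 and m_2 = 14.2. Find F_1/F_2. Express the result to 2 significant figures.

Magnitude difference = -4.9
Flux ratio = 10^(−0.4 Δm) = 10^(−0.4 × -4.9) = 10^1.960 = 91.20

F_1/F_2 ≈ 91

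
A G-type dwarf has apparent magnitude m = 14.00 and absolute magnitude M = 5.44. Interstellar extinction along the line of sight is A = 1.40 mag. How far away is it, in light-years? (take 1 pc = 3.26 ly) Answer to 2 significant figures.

d ≈ 880 ly

m − M = 5 log₁₀(d/10 pc) + A  ⇒  14.00 − (5.44) − 1.40 = 5 log₁₀(d/10)
7.160 = 5 log₁₀(d/10)
log₁₀ d = (m − M − A)/5 + 1 = 2.4320
d = 10^2.4320 = 270.4 pc
= 881.5 ly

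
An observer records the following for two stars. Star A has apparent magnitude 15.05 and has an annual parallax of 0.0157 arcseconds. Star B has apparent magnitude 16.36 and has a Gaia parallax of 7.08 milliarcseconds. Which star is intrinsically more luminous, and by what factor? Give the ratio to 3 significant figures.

Star A: d = 1/p = 1/0.0157″ = 63.69 pc
Star A: M = m − 5 log₁₀ d + 5 = 15.05 − 5·1.8041 + 5 = 11.029
Star B: p = 7.08 mas = 7.08×10^-3″ → d = 1/p = 141.2 pc
Star B: M = m − 5 log₁₀ d + 5 = 16.36 − 5·2.1500 + 5 = 10.610
ΔM = M_A − M_B = 11.029 − (10.610) = 0.419; smaller M is more luminous → Star B.
L ratio = 10^(0.4 |ΔM|) = 10^0.168 = 1.471

Star B is more luminous, by a factor of 1.47.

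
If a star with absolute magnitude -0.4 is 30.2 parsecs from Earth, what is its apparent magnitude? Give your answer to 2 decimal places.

m = M + 5 log₁₀ d − 5 = -0.4 + 5·1.4800 − 5 = 2.000

m ≈ 2.00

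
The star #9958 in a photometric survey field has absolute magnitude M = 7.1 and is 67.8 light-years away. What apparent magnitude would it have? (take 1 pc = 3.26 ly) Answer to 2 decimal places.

m ≈ 8.69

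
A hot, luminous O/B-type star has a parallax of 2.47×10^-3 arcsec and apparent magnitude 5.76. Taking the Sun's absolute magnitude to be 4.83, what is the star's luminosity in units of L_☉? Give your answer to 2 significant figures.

d = 1/p = 1/2.47×10^-3″ = 404.9 pc
M = m − 5 log₁₀ d + 5 = 5.76 − 5·2.6073 + 5 = -2.277
M − M_☉ = -2.277 − 4.83 = -7.107
L/L_☉ = 10^(−0.4 × -7.107) = 696.0

L/L_☉ ≈ 700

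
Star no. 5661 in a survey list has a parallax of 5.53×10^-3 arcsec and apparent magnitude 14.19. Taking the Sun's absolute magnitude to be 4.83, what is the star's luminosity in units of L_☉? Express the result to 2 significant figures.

d = 1/p = 1/5.53×10^-3″ = 180.8 pc
M = m − 5 log₁₀ d + 5 = 14.19 − 5·2.2573 + 5 = 7.904
M − M_☉ = 7.904 − 4.83 = 3.074
L/L_☉ = 10^(−0.4 × 3.074) = 0.05896

L/L_☉ ≈ 0.059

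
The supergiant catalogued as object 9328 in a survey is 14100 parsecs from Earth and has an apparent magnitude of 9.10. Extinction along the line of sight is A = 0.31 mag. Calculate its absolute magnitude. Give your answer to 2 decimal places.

M ≈ -6.96

5 log₁₀(d/10 pc) = 5 log₁₀(14100) − 5 = 15.746
M = m − 5 log₁₀(d/10) − A = 9.10 − 15.746 − 0.31 = -6.956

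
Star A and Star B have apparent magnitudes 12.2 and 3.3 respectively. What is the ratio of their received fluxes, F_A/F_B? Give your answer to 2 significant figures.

F_A/F_B ≈ 2.8×10^-4

Δm = 12.2 − (3.3) = 8.9
Flux ratio = 10^(−0.4 Δm) = 10^(−0.4 × 8.9) = 10^-3.560 = 2.754×10^-4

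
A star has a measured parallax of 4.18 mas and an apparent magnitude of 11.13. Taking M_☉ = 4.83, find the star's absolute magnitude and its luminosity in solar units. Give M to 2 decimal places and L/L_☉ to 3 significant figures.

d = 1/p = 1000/4.18 mas = 239.2 pc
M = m − 5 log₁₀ d + 5 = 11.13 − 5·2.3788 + 5 = 4.236
M − M_☉ = 4.236 − 4.83 = -0.594
L/L_☉ = 10^(−0.4 × -0.594) = 1.728

M ≈ 4.24; L/L_☉ ≈ 1.73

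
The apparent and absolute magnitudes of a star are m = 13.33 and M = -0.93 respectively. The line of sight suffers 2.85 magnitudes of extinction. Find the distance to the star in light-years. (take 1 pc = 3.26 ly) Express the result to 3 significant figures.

d ≈ 6240 ly

m − M = 5 log₁₀(d/10 pc) + A  ⇒  13.33 − (-0.93) − 2.85 = 5 log₁₀(d/10)
11.410 = 5 log₁₀(d/10)
log₁₀ d = (m − M − A)/5 + 1 = 3.2820
d = 10^3.2820 = 1914 pc
= 6240 ly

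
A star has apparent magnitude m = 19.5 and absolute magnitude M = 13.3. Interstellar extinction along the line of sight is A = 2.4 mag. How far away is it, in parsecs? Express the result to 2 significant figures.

d ≈ 58 pc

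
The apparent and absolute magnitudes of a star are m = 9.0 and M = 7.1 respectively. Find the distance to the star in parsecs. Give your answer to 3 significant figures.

Distance modulus: m − M = 9.0 − (7.1) = 1.900
m − M = 5 log₁₀ d − 5
log₁₀ d = (m − M)/5 + 1 = 1.3800
d = 10^1.3800 = 23.99 pc

d ≈ 24.0 pc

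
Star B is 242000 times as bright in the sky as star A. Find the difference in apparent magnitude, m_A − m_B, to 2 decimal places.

Pogson: Δm = −2.5 log₁₀(ratio) = −2.5 log₁₀(242000) = −2.5 × 5.3838 = -13.460
Star B is brighter so has the smaller magnitude: m_A − m_B is positive.

m_A − m_B ≈ 13.46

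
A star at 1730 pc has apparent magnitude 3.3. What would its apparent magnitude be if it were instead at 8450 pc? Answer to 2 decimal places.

Flux ∝ 1/d², so Δm = 5 log₁₀(d₂/d₁) = 5 log₁₀(8450/1730) = 3.444
m₂ = m₁ + Δm = 3.3 + (3.444) = 6.744

m ≈ 6.74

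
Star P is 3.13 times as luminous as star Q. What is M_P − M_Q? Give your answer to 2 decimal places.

M_P − M_Q ≈ -1.24

Pogson: ΔM = −2.5 log₁₀(ratio) = −2.5 log₁₀(3.13) = −2.5 × 0.4955 = -1.239
Star P is brighter, so it has the smaller magnitude: the difference is negative.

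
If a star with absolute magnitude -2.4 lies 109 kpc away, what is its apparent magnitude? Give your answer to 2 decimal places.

d = 109 kpc = 109000 pc
m = M + 5 log₁₀ d − 5 = -2.4 + 5·5.0374 − 5 = 17.787

m ≈ 17.79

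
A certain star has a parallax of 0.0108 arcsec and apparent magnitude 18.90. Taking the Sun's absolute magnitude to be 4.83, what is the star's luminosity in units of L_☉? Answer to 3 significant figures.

L/L_☉ ≈ 2.02×10^-4

d = 1/p = 1/0.0108″ = 92.59 pc
M = m − 5 log₁₀ d + 5 = 18.90 − 5·1.9666 + 5 = 14.067
M − M_☉ = 14.067 − 4.83 = 9.237
L/L_☉ = 10^(−0.4 × 9.237) = 2.019×10^-4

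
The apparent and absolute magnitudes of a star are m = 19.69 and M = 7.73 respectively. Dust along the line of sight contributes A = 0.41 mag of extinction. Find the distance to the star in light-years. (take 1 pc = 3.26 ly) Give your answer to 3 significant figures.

m − M = 5 log₁₀(d/10 pc) + A  ⇒  19.69 − (7.73) − 0.41 = 5 log₁₀(d/10)
11.550 = 5 log₁₀(d/10)
log₁₀ d = (m − M − A)/5 + 1 = 3.3100
d = 10^3.3100 = 2042 pc
= 6656 ly

d ≈ 6660 ly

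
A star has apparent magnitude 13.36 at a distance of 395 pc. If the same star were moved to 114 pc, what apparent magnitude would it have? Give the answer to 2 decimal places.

m ≈ 10.66

Flux ∝ 1/d², so Δm = 5 log₁₀(d₂/d₁) = 5 log₁₀(114/395) = -2.698
m₂ = m₁ + Δm = 13.36 + (-2.698) = 10.662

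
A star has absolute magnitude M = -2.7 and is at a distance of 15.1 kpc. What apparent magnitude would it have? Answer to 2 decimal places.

d = 15.1 kpc = 15100 pc
m = M + 5 log₁₀ d − 5 = -2.7 + 5·4.1790 − 5 = 13.195

m ≈ 13.19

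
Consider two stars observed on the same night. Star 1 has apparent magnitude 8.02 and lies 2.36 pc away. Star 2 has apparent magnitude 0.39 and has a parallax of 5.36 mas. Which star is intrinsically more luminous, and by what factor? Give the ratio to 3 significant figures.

Star 1: M = m − 5 log₁₀ d + 5 = 8.02 − 5·0.3729 + 5 = 11.155
Star 2: p = 5.36 mas = 5.36×10^-3″ → d = 1/p = 186.6 pc
Star 2: M = m − 5 log₁₀ d + 5 = 0.39 − 5·2.2708 + 5 = -5.964
ΔM = M_1 − M_2 = 11.155 − (-5.964) = 17.120; smaller M is more luminous → Star 2.
L ratio = 10^(0.4 |ΔM|) = 10^6.848 = 7.044×10^6

Star 2 is more luminous, by a factor of 7.04×10^6.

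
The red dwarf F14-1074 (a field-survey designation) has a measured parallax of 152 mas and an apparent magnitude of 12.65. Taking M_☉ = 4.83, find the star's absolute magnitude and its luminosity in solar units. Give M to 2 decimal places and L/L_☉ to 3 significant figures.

d = 1/p = 1000/152 mas = 6.579 pc
M = m − 5 log₁₀ d + 5 = 12.65 − 5·0.8182 + 5 = 13.559
M − M_☉ = 13.559 − 4.83 = 8.729
L/L_☉ = 10^(−0.4 × 8.729) = 3.223×10^-4

M ≈ 13.56; L/L_☉ ≈ 3.22×10^-4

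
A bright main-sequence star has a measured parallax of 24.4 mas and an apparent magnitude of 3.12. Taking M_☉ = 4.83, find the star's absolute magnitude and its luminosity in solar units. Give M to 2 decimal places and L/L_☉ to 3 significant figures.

M ≈ 0.06; L/L_☉ ≈ 81.1

d = 1/p = 1000/24.4 mas = 40.98 pc
M = m − 5 log₁₀ d + 5 = 3.12 − 5·1.6126 + 5 = 0.057
M − M_☉ = 0.057 − 4.83 = -4.773
L/L_☉ = 10^(−0.4 × -4.773) = 81.14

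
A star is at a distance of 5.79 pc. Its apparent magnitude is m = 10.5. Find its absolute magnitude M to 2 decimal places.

5 log₁₀(d/10 pc) = 5 log₁₀(5.790) − 5 = -1.187
M = m − 5 log₁₀(d/10) = 10.5 + 1.187 = 11.687

M ≈ 11.69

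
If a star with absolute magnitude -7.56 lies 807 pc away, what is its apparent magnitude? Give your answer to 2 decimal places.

m ≈ 1.97

m = M + 5 log₁₀ d − 5 = -7.56 + 5·2.9069 − 5 = 1.974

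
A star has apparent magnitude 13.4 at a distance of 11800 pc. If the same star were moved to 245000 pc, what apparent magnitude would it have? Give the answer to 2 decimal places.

Flux ∝ 1/d², so Δm = 5 log₁₀(d₂/d₁) = 5 log₁₀(245000/11800) = 6.586
m₂ = m₁ + Δm = 13.4 + (6.586) = 19.986

m ≈ 19.99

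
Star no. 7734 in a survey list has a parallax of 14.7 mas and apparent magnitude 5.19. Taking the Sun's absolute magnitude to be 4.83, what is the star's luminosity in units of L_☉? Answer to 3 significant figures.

d = 1/p = 1000/14.7 mas = 68.03 pc
M = m − 5 log₁₀ d + 5 = 5.19 − 5·1.8327 + 5 = 1.027
M − M_☉ = 1.027 − 4.83 = -3.803
L/L_☉ = 10^(−0.4 × -3.803) = 33.22

L/L_☉ ≈ 33.2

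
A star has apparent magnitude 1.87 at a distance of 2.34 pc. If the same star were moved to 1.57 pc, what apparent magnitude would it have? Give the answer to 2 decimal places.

m ≈ 1.00

Flux ∝ 1/d², so Δm = 5 log₁₀(d₂/d₁) = 5 log₁₀(1.57/2.34) = -0.867
m₂ = m₁ + Δm = 1.87 + (-0.867) = 1.003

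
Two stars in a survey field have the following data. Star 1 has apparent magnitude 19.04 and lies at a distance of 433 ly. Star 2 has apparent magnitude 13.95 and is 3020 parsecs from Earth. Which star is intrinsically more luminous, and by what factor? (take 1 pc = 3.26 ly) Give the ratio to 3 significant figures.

Star 1: d = 433 ly / 3.26 = 132.8 pc
Star 1: M = m − 5 log₁₀ d + 5 = 19.04 − 5·2.1233 + 5 = 13.424
Star 2: M = m − 5 log₁₀ d + 5 = 13.95 − 5·3.4800 + 5 = 1.550
ΔM = M_1 − M_2 = 13.424 − (1.550) = 11.874; smaller M is more luminous → Star 2.
L ratio = 10^(0.4 |ΔM|) = 10^4.749 = 56170

Star 2 is more luminous, by a factor of 56200.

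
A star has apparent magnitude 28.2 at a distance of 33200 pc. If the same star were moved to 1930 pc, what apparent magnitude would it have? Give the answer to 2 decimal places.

m ≈ 22.02

Flux ∝ 1/d², so Δm = 5 log₁₀(d₂/d₁) = 5 log₁₀(1930/33200) = -6.178
m₂ = m₁ + Δm = 28.2 + (-6.178) = 22.022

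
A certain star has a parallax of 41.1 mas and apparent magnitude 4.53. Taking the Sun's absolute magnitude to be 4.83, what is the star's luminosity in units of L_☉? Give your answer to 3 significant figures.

d = 1/p = 1000/41.1 mas = 24.33 pc
M = m − 5 log₁₀ d + 5 = 4.53 − 5·1.3862 + 5 = 2.599
M − M_☉ = 2.599 − 4.83 = -2.231
L/L_☉ = 10^(−0.4 × -2.231) = 7.804

L/L_☉ ≈ 7.80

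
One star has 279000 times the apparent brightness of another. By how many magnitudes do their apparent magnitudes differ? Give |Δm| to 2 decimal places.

|Δm| ≈ 13.61

Pogson: Δm = −2.5 log₁₀(ratio) = −2.5 log₁₀(279000) = −2.5 × 5.4456 = -13.614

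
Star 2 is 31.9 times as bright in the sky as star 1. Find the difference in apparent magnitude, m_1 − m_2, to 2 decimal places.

m_1 − m_2 ≈ 3.76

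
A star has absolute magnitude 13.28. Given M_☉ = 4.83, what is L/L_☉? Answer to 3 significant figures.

L/L_☉ ≈ 4.17×10^-4

M − M_☉ = 13.28 − 4.83 = 8.450
L/L_☉ = 10^(−0.4 (M − M_☉)) = 10^-3.380 = 4.169×10^-4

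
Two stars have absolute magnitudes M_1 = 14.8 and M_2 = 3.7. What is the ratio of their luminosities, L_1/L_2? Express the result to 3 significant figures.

L_1/L_2 ≈ 3.63×10^-5

ΔM = M_1 − M_2 = 11.1
L_1/L_2 = 10^(−0.4 ΔM) = 10^-4.440 = 3.631×10^-5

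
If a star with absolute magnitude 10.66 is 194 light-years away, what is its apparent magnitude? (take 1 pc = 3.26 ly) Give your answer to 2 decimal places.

d = 194 ly / 3.26 = 59.51 pc
m = M + 5 log₁₀ d − 5 = 10.66 + 5·1.7746 − 5 = 14.533

m ≈ 14.53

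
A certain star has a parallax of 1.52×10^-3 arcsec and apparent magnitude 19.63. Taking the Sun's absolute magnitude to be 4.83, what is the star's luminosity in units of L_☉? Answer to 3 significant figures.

d = 1/p = 1/1.52×10^-3″ = 657.9 pc
M = m − 5 log₁₀ d + 5 = 19.63 − 5·2.8182 + 5 = 10.539
M − M_☉ = 10.539 − 4.83 = 5.709
L/L_☉ = 10^(−0.4 × 5.709) = 5.204×10^-3

L/L_☉ ≈ 5.20×10^-3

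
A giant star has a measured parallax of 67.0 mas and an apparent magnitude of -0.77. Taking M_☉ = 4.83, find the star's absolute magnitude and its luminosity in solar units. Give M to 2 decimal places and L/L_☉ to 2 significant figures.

d = 1/p = 1000/67.0 mas = 14.93 pc
M = m − 5 log₁₀ d + 5 = -0.77 − 5·1.1739 + 5 = -1.640
M − M_☉ = -1.640 − 4.83 = -6.470
L/L_☉ = 10^(−0.4 × -6.470) = 387.1

M ≈ -1.64; L/L_☉ ≈ 390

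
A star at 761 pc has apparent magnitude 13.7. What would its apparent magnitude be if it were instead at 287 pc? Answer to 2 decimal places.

m ≈ 11.58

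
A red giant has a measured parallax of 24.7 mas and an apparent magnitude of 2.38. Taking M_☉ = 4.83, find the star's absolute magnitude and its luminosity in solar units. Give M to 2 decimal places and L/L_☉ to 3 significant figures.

M ≈ -0.66; L/L_☉ ≈ 157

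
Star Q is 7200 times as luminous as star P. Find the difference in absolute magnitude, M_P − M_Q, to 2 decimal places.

Pogson: ΔM = −2.5 log₁₀(ratio) = −2.5 log₁₀(7200) = −2.5 × 3.8573 = -9.643
Star Q is brighter so has the smaller magnitude: M_P − M_Q is positive.

M_P − M_Q ≈ 9.64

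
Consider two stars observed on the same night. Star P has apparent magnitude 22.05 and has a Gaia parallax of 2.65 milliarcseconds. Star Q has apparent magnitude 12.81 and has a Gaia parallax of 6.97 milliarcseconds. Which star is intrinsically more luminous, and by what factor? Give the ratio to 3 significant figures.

Star Q is more luminous, by a factor of 718.

Star P: p = 2.65 mas = 2.65×10^-3″ → d = 1/p = 377.4 pc
Star P: M = m − 5 log₁₀ d + 5 = 22.05 − 5·2.5768 + 5 = 14.166
Star Q: p = 6.97 mas = 6.97×10^-3″ → d = 1/p = 143.5 pc
Star Q: M = m − 5 log₁₀ d + 5 = 12.81 − 5·2.1568 + 5 = 7.026
ΔM = M_P − M_Q = 14.166 − (7.026) = 7.140; smaller M is more luminous → Star Q.
L ratio = 10^(0.4 |ΔM|) = 10^2.856 = 717.8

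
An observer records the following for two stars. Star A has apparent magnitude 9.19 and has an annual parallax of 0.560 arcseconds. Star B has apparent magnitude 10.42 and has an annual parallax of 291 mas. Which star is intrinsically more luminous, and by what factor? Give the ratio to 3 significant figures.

Star B is more luminous, by a factor of 1.19.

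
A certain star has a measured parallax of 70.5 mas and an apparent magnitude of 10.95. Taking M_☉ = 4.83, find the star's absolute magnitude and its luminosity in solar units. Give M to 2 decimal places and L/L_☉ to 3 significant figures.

M ≈ 10.19; L/L_☉ ≈ 7.17×10^-3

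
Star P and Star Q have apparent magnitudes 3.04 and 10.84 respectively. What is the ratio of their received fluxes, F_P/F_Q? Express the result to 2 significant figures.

Magnitude difference = -7.80
Flux ratio = 10^(−0.4 Δm) = 10^(−0.4 × -7.80) = 10^3.120 = 1318

F_P/F_Q ≈ 1300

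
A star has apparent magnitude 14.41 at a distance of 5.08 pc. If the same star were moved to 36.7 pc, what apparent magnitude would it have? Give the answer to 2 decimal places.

m ≈ 18.70

Flux ∝ 1/d², so Δm = 5 log₁₀(d₂/d₁) = 5 log₁₀(36.7/5.08) = 4.294
m₂ = m₁ + Δm = 14.41 + (4.294) = 18.704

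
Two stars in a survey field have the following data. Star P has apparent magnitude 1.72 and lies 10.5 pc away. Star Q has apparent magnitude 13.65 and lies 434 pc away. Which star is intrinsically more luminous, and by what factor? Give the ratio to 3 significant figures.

Star P: M = m − 5 log₁₀ d + 5 = 1.72 − 5·1.0212 + 5 = 1.614
Star Q: M = m − 5 log₁₀ d + 5 = 13.65 − 5·2.6375 + 5 = 5.463
ΔM = M_P − M_Q = 1.614 − (5.463) = -3.848; smaller M is more luminous → Star P.
L ratio = 10^(0.4 |ΔM|) = 10^1.539 = 34.63

Star P is more luminous, by a factor of 34.6.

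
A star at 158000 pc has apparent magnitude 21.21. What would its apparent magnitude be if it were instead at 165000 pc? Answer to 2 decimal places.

Flux ∝ 1/d², so Δm = 5 log₁₀(d₂/d₁) = 5 log₁₀(165000/158000) = 0.094
m₂ = m₁ + Δm = 21.21 + (0.094) = 21.304

m ≈ 21.30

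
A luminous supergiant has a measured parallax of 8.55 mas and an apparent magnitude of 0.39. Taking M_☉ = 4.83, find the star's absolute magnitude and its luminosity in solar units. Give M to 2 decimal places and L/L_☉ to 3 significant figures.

M ≈ -4.95; L/L_☉ ≈ 8170

d = 1/p = 1000/8.55 mas = 117.0 pc
M = m − 5 log₁₀ d + 5 = 0.39 − 5·2.0680 + 5 = -4.950
M − M_☉ = -4.950 − 4.83 = -9.780
L/L_☉ = 10^(−0.4 × -9.780) = 8167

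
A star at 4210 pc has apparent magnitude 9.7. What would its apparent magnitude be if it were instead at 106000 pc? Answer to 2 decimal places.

m ≈ 16.71

Flux ∝ 1/d², so Δm = 5 log₁₀(d₂/d₁) = 5 log₁₀(106000/4210) = 7.005
m₂ = m₁ + Δm = 9.7 + (7.005) = 16.705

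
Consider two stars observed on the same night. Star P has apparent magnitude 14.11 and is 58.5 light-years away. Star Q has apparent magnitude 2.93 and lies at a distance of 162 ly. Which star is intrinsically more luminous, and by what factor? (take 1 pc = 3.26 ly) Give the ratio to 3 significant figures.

Star Q is more luminous, by a factor of 227000.

Star P: d = 58.5 ly / 3.26 = 17.94 pc
Star P: M = m − 5 log₁₀ d + 5 = 14.11 − 5·1.2539 + 5 = 12.840
Star Q: d = 162 ly / 3.26 = 49.69 pc
Star Q: M = m − 5 log₁₀ d + 5 = 2.93 − 5·1.6963 + 5 = -0.551
ΔM = M_P − M_Q = 12.840 − (-0.551) = 13.392; smaller M is more luminous → Star Q.
L ratio = 10^(0.4 |ΔM|) = 10^5.357 = 227400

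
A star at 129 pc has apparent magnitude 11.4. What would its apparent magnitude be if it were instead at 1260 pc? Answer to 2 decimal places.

m ≈ 16.35

Flux ∝ 1/d², so Δm = 5 log₁₀(d₂/d₁) = 5 log₁₀(1260/129) = 4.949
m₂ = m₁ + Δm = 11.4 + (4.949) = 16.349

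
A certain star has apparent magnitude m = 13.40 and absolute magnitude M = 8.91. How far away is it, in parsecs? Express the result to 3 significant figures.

d ≈ 79.1 pc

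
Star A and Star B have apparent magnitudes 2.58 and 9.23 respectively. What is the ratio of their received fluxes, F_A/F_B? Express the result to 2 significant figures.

F_A/F_B ≈ 460

Magnitude difference = -6.65
Flux ratio = 10^(−0.4 Δm) = 10^(−0.4 × -6.65) = 10^2.660 = 457.1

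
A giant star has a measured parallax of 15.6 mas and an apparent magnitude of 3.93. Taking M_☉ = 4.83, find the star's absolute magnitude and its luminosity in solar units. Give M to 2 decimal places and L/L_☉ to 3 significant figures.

M ≈ -0.10; L/L_☉ ≈ 94.1

d = 1/p = 1000/15.6 mas = 64.10 pc
M = m − 5 log₁₀ d + 5 = 3.93 − 5·1.8069 + 5 = -0.104
M − M_☉ = -0.104 − 4.83 = -4.934
L/L_☉ = 10^(−0.4 × -4.934) = 94.13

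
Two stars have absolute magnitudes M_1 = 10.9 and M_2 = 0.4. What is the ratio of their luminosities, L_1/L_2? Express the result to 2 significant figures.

ΔM = M_1 − M_2 = 10.5
L_1/L_2 = 10^(−0.4 ΔM) = 10^-4.200 = 6.310×10^-5

L_1/L_2 ≈ 6.3×10^-5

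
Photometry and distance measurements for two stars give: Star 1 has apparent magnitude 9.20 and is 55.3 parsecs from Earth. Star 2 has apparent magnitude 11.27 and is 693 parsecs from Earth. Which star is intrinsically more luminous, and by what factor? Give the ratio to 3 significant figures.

Star 1: M = m − 5 log₁₀ d + 5 = 9.20 − 5·1.7427 + 5 = 5.486
Star 2: M = m − 5 log₁₀ d + 5 = 11.27 − 5·2.8407 + 5 = 2.066
ΔM = M_1 − M_2 = 5.486 − (2.066) = 3.420; smaller M is more luminous → Star 2.
L ratio = 10^(0.4 |ΔM|) = 10^1.368 = 23.34

Star 2 is more luminous, by a factor of 23.3.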